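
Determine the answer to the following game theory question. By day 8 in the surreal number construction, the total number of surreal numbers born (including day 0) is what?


Day 0: {|} = 0 is born. Count = 1.
Day n: the number of surreal numbers born by day n is 2^(n+1) - 1.
By day 0: 2^1 - 1 = 1
By day 1: 2^2 - 1 = 3
By day 2: 2^3 - 1 = 7
By day 3: 2^4 - 1 = 15
By day 4: 2^5 - 1 = 31
By day 5: 2^6 - 1 = 63
By day 6: 2^7 - 1 = 127
By day 7: 2^8 - 1 = 255
By day 8: 2^9 - 1 = 511
By day 8: 511 surreal numbers.

511


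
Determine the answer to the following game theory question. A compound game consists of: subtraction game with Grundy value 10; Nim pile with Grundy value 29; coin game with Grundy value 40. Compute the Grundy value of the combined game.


By the Sprague-Grundy theorem, the Grundy value of a sum of games is the XOR of individual Grundy values.
subtraction game: Grundy value = 10. Running XOR: 0 XOR 10 = 10
Nim pile: Grundy value = 29. Running XOR: 10 XOR 29 = 23
coin game: Grundy value = 40. Running XOR: 23 XOR 40 = 63
The combined Grundy value is 63.

63


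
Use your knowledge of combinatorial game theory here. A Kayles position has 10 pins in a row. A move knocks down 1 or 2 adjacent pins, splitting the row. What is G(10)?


Kayles: a move removes 1 or 2 adjacent pins from a contiguous row.
Removing pins from a row of k leaves two independent rows (a, b) with a + b = k - 1 (one pin) or a + b = k - 2 (two pins); an end removal gives a = 0.
By Sprague-Grundy, G(k) = mex{ G(a) XOR G(b) } over all these splits. G(0) = 0.
G(1): splits (0,0):0^0=0 -> mex({0}) = 1
G(2): splits (0,1):0^1=1 (0,0):0^0=0 -> mex({0, 1}) = 2
G(3): splits (0,2):0^2=2 (1,1):1^1=0 (0,1):0^1=1 -> mex({0, 1, 2}) = 3
G(4): splits (0,3):0^3=3 (1,2):1^2=3 (0,2):0^2=2 (1,1):1^1=0 -> mex({0, 2, 3}) = 1
G(5): splits (0,4):0^1=1 (1,3):1^3=2 (2,2):2^2=0 (0,3):0^3=3 (1,2):1^2=3 -> mex({0, 1, 2, 3}) = 4
G(6) = mex({0, 1, 2, 4}) = 3
G(7) = mex({0, 1, 3, 4, 5}) = 2
G(8) = mex({0, 2, 3, 5, 6}) = 1
G(9) = mex({0, 1, 2, 3, 6, 7}) = 4
G(10) = mex({0, 1, 3, 4, 5, 7}) = 2
Therefore G(10) = 2.

2


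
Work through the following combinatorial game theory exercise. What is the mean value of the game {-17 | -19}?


Game = {-17 | -19}, a switch {a | b} with numbers a > b.
Its thermograph has left wall a - t and right wall b + t, which meet at t = (a - b)/2, where both equal (a + b)/2. So the mast (mean value) is at (a + b)/2.
Mean = (-17 + (-19))/2 = -36/2 = -18

-18


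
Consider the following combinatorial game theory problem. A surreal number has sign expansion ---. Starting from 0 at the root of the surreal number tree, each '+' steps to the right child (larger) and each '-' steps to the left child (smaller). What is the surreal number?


Sign expansion: ---
Rule: track bounds (lo, hi), initially (-inf, +inf). On '+', the current value becomes lo and we move to the simplest number in (value, hi): value + 1 if hi = +inf, otherwise the midpoint (value + hi)/2. On '-', the current value becomes hi and we move to value - 1 if lo = -inf, otherwise the midpoint (lo + value)/2.
Start at 0.
Step 1: sign = -, move left. Bounds: (-inf, 0). Value = -1
Step 2: sign = -, move left. Bounds: (-inf, -1). Value = -2
Step 3: sign = -, move left. Bounds: (-inf, -2). Value = -3
The surreal number with sign expansion --- is -3.

-3


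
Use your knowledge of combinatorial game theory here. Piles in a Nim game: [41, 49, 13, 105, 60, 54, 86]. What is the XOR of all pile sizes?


We need the XOR (exclusive or) of all pile sizes.
After XOR-ing pile 1 (size 41): 0 XOR 41 = 41
After XOR-ing pile 2 (size 49): 41 XOR 49 = 24
After XOR-ing pile 3 (size 13): 24 XOR 13 = 21
After XOR-ing pile 4 (size 105): 21 XOR 105 = 124
After XOR-ing pile 5 (size 60): 124 XOR 60 = 64
After XOR-ing pile 6 (size 54): 64 XOR 54 = 118
After XOR-ing pile 7 (size 86): 118 XOR 86 = 32
The Nim-value of this position is 32.

32


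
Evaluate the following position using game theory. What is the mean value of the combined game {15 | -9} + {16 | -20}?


G1 = {15 | -9}, G2 = {16 | -20}
Each is a switch {a | b} with numbers a > b; its mean value is (a + b)/2, and mean value is additive over game sums: m(G1 + G2) = m(G1) + m(G2).
Mean of G1 = (15 + (-9))/2 = 6/2 = 3
Mean of G2 = (16 + (-20))/2 = -4/2 = -2
Mean of G1 + G2 = 3 + -2 = 1

1


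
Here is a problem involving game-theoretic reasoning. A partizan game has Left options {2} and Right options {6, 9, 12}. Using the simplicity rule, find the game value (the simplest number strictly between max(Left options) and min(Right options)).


Left options: {2}, max = 2
Right options: {6, 9, 12}, min = 6
All options are numbers and max(Left) < min(Right), so by the simplicity theorem the value is the simplest (earliest-born) number strictly between 2 and 6.
Integers 3 through 5 all lie strictly between 2 and 6.
Among integers, the simplest (lowest birthday = smallest |n|; 0 is born on day 0, +-n on day n) is 3.
No non-integer in the interval can be simpler: if x is a non-integer in the interval, then floor(x) or ceil(x) also lies in the interval (the interval contains an integer), and both are proper prefixes of x's sign expansion, i.e. born earlier. So the game value is 3.
Game value = 3

3


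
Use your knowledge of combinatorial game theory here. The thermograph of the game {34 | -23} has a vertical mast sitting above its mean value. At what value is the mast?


Game = {34 | -23}, a switch {a | b} with numbers a > b.
Its thermograph has left wall a - t and right wall b + t, which meet at t = (a - b)/2, where both equal (a + b)/2. So the mast (mean value) is at (a + b)/2.
Mean = (34 + (-23))/2 = 11/2 = 11/2

11/2


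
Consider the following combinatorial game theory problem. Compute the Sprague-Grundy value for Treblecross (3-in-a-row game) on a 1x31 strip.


Treblecross: place X on empty cells; 3-in-a-row wins.
Playing within two cells of an existing X lets the opponent win at once, so sensible play treats the cells i-2..i+2 around each X as dead. The player left with no safe cell loses, so this is a normal-play take-away game on strips of safe cells.
Placing X at cell i (0-indexed) of a strip of k safe cells leaves independent strips of sizes max(0, i-2) and max(0, k-i-3). Hence G(k) = mex{ G(max(0,i-2)) XOR G(max(0,k-i-3)) : 0 <= i < k }, with G(0) = 0.
G(1): splits (0,0):0^0=0 -> mex({0}) = 1
G(2): splits (0,0):0^0=0 -> mex({0}) = 1
G(3): splits (0,0):0^0=0 -> mex({0}) = 1
G(4): splits (0,1):0^1=1 (0,0):0^0=0 -> mex({0, 1}) = 2
G(5): splits (0,2):0^1=1 (0,1):0^1=1 (0,0):0^0=0 -> mex({0, 1}) = 2
G(6) = mex({1}) = 0
G(7) = mex({0, 1, 2}) = 3
G(8) = mex({0, 1, 2}) = 3
G(9) = mex({0, 2}) = 1
G(10) = mex({0, 2, 3}) = 1
G(11) = mex({0, 3}) = 1
G(12) = mex({1, 3}) = 0
G(13) = mex({0, 1, 2, 3}) = 4
G(14) = mex({0, 1, 2}) = 3
G(15) = mex({0, 1, 2}) = 3
G(16) = mex({0, 1, 2, 4}) = 3
G(17) = mex({0, 1, 3, 4}) = 2
G(18) = mex({0, 1, 3, 4}) = 2
G(19) = mex({0, 1, 3, 5}) = 2
G(20) = mex({0, 1, 2, 3, 5}) = 4
G(21) = mex({0, 1, 2, 3, 5}) = 4
G(22) = mex({1, 2, 6}) = 0
G(23) = mex({0, 1, 2, 3, 4, 6}) = 5
G(24) = mex({0, 1, 2, 3, 4}) = 5
G(25) = mex({0, 1, 3, 4, 7}) = 2
G(26) = mex({0, 1, 3, 4, 5, 7}) = 2
G(27) = mex({0, 1, 3, 5}) = 2
G(28) = mex({0, 1, 2, 5}) = 3
G(29) = mex({0, 1, 2, 4, 5, 6}) = 3
G(30) = mex({1, 2, 4, 6}) = 0
G(31) = mex({0, 1, 2, 3, 4, 6}) = 5
Therefore G(31) = 5.

5


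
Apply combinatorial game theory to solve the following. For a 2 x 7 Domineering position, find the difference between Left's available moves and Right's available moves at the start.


Board is 2 x 7 (rows x cols).
Left (vertical) placements: (rows-1) * cols = 1 * 7 = 7
Right (horizontal) placements: rows * (cols-1) = 2 * 6 = 12
Advantage = Left - Right = 7 - 12 = -5

-5


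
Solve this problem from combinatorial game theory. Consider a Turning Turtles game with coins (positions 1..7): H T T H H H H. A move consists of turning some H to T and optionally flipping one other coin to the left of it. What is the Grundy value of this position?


Coins: H T T H H H H
Key fact: a single head at position k behaves exactly like a Nim heap of size k (turning it to T and optionally flipping a coin at j < k corresponds to moving the heap from k to j, or to 0), and heads combine as a disjunctive sum (two heads at the same place would cancel, matching j XOR j = 0). So the Nim-value is the XOR of the 1-indexed positions of the heads.
Face-up positions (1-indexed): [1, 4, 5, 6, 7]
XOR 0 with 1: 0 XOR 1 = 1
XOR 1 with 4: 1 XOR 4 = 5
XOR 5 with 5: 5 XOR 5 = 0
XOR 0 with 6: 0 XOR 6 = 6
XOR 6 with 7: 6 XOR 7 = 1
Nim-value = 1

1


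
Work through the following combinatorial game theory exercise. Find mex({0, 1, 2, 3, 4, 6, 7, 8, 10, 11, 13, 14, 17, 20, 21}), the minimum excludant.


Set = {0, 1, 2, 3, 4, 6, 7, 8, 10, 11, 13, 14, 17, 20, 21}
0 is in the set.
1 is in the set.
2 is in the set.
3 is in the set.
4 is in the set.
5 is NOT in the set. This is the mex.
mex = 5

5


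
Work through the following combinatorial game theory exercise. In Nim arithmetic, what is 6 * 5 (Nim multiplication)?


Nim multiplication is bilinear over XOR: (u XOR v) * w = (u*w) XOR (v*w).
So we split each operand into its bit components and XOR the pairwise Nim products.
6 = 2 + 4 (as XOR of powers of 2).
5 = 1 + 4 (as XOR of powers of 2).
Using the standard Nim-product table on single bits:
  2*2 = 3,   2*4 = 8,   2*8 = 12,
  4*4 = 6,   4*8 = 11,  8*8 = 13,
and  1*x = x (identity), k*l = l*k (commutative).
Pairwise Nim products:
  2 * 1 = 2
  2 * 4 = 8
  4 * 1 = 4
  4 * 4 = 6
XOR them: 2 XOR 8 XOR 4 XOR 6 = 8.
Result: 6 * 5 = 8 (in Nim).

8


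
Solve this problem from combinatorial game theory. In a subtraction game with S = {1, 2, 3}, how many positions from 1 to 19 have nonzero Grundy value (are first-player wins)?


Subtraction set S = {1, 2, 3}, so G(n) = n mod 4.
G(n) = 0 when n is a multiple of 4.
Multiples of 4 in [1, 19]: 4
N-positions (nonzero Grundy) = 19 - 4 = 15

15


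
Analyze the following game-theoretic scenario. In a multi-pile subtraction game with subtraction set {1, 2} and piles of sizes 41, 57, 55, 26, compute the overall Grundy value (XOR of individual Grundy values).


Subtraction set: {1, 2}
For this subtraction set, G(n) = n mod 3 (period = max + 1 = 3).
Pile 1 (size 41): G(41) = 41 mod 3 = 2
Pile 2 (size 57): G(57) = 57 mod 3 = 0
Pile 3 (size 55): G(55) = 55 mod 3 = 1
Pile 4 (size 26): G(26) = 26 mod 3 = 2
Total Grundy value = XOR of all: 2 XOR 0 XOR 1 XOR 2 = 1

1


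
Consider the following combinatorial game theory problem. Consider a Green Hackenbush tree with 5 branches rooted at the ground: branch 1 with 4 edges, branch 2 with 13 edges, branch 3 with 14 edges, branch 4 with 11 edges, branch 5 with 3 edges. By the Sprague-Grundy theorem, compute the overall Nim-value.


The tree has 5 branches from the ground vertex.
In Green Hackenbush, the Nim-value of a simple path of length k is k.
Branch 1: length 4, Nim-value = 4
Branch 2: length 13, Nim-value = 13
Branch 3: length 14, Nim-value = 14
Branch 4: length 11, Nim-value = 11
Branch 5: length 3, Nim-value = 3
Total Nim-value = XOR of all branch values:
0 XOR 4 = 4
4 XOR 13 = 9
9 XOR 14 = 7
7 XOR 11 = 12
12 XOR 3 = 15
Nim-value of the tree = 15

15


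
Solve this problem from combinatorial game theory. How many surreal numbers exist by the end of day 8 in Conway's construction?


Day 0: {|} = 0 is born. Count = 1.
Day n: the number of surreal numbers born by day n is 2^(n+1) - 1.
By day 0: 2^1 - 1 = 1
By day 1: 2^2 - 1 = 3
By day 2: 2^3 - 1 = 7
By day 3: 2^4 - 1 = 15
By day 4: 2^5 - 1 = 31
By day 5: 2^6 - 1 = 63
By day 6: 2^7 - 1 = 127
By day 7: 2^8 - 1 = 255
By day 8: 2^9 - 1 = 511
By day 8: 511 surreal numbers.

511


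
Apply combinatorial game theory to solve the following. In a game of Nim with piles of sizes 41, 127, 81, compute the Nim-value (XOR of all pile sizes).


We need the XOR (exclusive or) of all pile sizes.
After XOR-ing pile 1 (size 41): 0 XOR 41 = 41
After XOR-ing pile 2 (size 127): 41 XOR 127 = 86
After XOR-ing pile 3 (size 81): 86 XOR 81 = 7
The Nim-value of this position is 7.

7


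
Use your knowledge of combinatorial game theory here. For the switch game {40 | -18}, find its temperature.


The game is {40 | -18}, a switch {a | b} with numbers a > b.
Cooling {a | b} by t gives {a - t | b + t}, which stops being hot when a - t = b + t, i.e. at t = (a - b)/2. So the temperature of a switch is (a - b)/2.
Temperature = (Left option - Right option) / 2
= (40 - (-18)) / 2
= 58 / 2
= 29

29


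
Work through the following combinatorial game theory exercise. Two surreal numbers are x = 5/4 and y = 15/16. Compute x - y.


x = 5/4, y = 15/16
Converting to common denominator: 16
x = 20/16, y = 15/16
x - y = 5/4 - 15/16 = 5/16

5/16


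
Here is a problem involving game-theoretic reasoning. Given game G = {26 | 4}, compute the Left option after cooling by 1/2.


Original game: {26 | 4} (a switch {a | b} with a > b).
Cooling by t (for t below the temperature (a - b)/2 = 11) taxes each move by t: {a | b} cooled by t is {a - t | b + t}.
Cooling amount: t = 1/2
Cooled Left option: 26 - 1/2 = 51/2
Cooled Right option: 4 + 1/2 = 9/2
Cooled game: {51/2 | 9/2}
Left option = 51/2

51/2


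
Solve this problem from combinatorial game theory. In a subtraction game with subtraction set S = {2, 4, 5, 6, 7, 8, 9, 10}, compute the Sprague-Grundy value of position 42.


The subtraction set is S = {2, 4, 5, 6, 7, 8, 9, 10}.
G(k) = mex{ G(k - s) : s in S, s <= k }. We compute iteratively: G(0) = 0.
G(1) = mex({}) = 0
G(2) = mex({0}) = 1
G(3) = mex({0}) = 1
G(4) = mex({0, 1}) = 2
G(5) = mex({0, 1}) = 2
G(6) = mex({0, 1, 2}) = 3
G(7) = mex({0, 1, 2}) = 3
G(8) = mex({0, 1, 2, 3}) = 4
G(9) = mex({0, 1, 2, 3}) = 4
G(10) = mex({0, 1, 2, 3, 4}) = 5
G(11) = mex({0, 1, 2, 3, 4}) = 5
G(12) = mex({1, 2, 3, 4, 5}) = 0
G(13) = mex({1, 2, 3, 4, 5}) = 0
G(14) = mex({0, 2, 3, 4, 5}) = 1
G(15) = mex({0, 2, 3, 4, 5}) = 1
G(16) = mex({0, 1, 3, 4, 5}) = 2
G(17) = mex({0, 1, 3, 4, 5}) = 2
G(18) = mex({0, 1, 2, 4, 5}) = 3
G(19) = mex({0, 1, 2, 4, 5}) = 3
G(20) = mex({0, 1, 2, 3, 5}) = 4
G(21) = mex({0, 1, 2, 3, 5}) = 4
Observe that G(12)..G(21) = 0, 0, 1, 1, 2, 2, 3, 3, 4, 4 repeats G(0)..G(9) = 0, 0, 1, 1, 2, 2, 3, 3, 4, 4.
For k >= max(S) = 10, G(k) is determined by the previous 10 values G(k-10)..G(k-1); a window of 10 consecutive values has recurred shifted by 12, so by induction G(k + 12) = G(k) for all k >= 0: the sequence is periodic from the start with period 12.
One period: G(0..11) = 0, 0, 1, 1, 2, 2, 3, 3, 4, 4, 5, 5.
42 mod 12 = 6, so G(42) = G(6) = 3.

3


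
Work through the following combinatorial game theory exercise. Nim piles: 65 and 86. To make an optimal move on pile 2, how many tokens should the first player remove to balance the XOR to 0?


Piles: 65 and 86
Current XOR: 65 XOR 86 = 23 (non-zero, so this is an N-position).
To make the XOR zero, we need to find a move that balances the piles.
For pile 2 (size 86): target = 86 XOR 23 = 65
We reduce pile 2 from 86 to 65.
Tokens removed: 86 - 65 = 21
Verification: 65 XOR 65 = 0

21


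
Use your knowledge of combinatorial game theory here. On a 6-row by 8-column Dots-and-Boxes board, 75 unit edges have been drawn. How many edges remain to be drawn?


Grid: 6 x 8 boxes, i.e. 7 rows and 9 columns of dots.
Horizontal edges: (rows + 1) * cols = 7 * 8 = 56
Vertical edges: rows * (cols + 1) = 6 * 9 = 54
Total edges: 56 + 54 = 110
Edges drawn: 75
Remaining: 110 - 75 = 35

35


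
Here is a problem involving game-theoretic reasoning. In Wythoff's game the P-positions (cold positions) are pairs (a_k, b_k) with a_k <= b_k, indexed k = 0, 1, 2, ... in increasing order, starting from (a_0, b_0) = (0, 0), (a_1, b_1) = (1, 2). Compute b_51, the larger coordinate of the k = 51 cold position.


By Wythoff's theorem, a_k = floor(k * phi) and b_k = floor(k * phi^2) = a_k + k, where phi = (1 + sqrt(5))/2 is the golden ratio.
phi = (1 + sqrt(5))/2 = 1.618034
phi^2 = phi + 1 = 2.618034
k = 51
k * phi^2 = 51 * 2.618034 = 133.519733
b_51 = floor(k * phi^2) = 133 (check: a_51 + k = 82 + 51 = 133)

133


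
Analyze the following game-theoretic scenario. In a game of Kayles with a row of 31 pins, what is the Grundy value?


Kayles: a move removes 1 or 2 adjacent pins from a contiguous row.
Removing pins from a row of k leaves two independent rows (a, b) with a + b = k - 1 (one pin) or a + b = k - 2 (two pins); an end removal gives a = 0.
By Sprague-Grundy, G(k) = mex{ G(a) XOR G(b) } over all these splits. G(0) = 0.
G(1): splits (0,0):0^0=0 -> mex({0}) = 1
G(2): splits (0,1):0^1=1 (0,0):0^0=0 -> mex({0, 1}) = 2
G(3): splits (0,2):0^2=2 (1,1):1^1=0 (0,1):0^1=1 -> mex({0, 1, 2}) = 3
G(4): splits (0,3):0^3=3 (1,2):1^2=3 (0,2):0^2=2 (1,1):1^1=0 -> mex({0, 2, 3}) = 1
G(5): splits (0,4):0^1=1 (1,3):1^3=2 (2,2):2^2=0 (0,3):0^3=3 (1,2):1^2=3 -> mex({0, 1, 2, 3}) = 4
G(6) = mex({0, 1, 2, 4}) = 3
G(7) = mex({0, 1, 3, 4, 5}) = 2
G(8) = mex({0, 2, 3, 5, 6}) = 1
G(9) = mex({0, 1, 2, 3, 6, 7}) = 4
G(10) = mex({0, 1, 3, 4, 5, 7}) = 2
G(11) = mex({0, 1, 2, 3, 4, 5}) = 6
G(12) = mex({0, 1, 2, 3, 5, 6, 7}) = 4
G(13) = mex({0, 2, 3, 4, 6, 7}) = 1
G(14) = mex({0, 1, 4, 5, 6, 7}) = 2
G(15) = mex({0, 1, 2, 3, 4, 5, 6}) = 7
G(16) = mex({0, 2, 3, 5, 6, 7}) = 1
G(17) = mex({0, 1, 2, 3, 5, 6, 7}) = 4
G(18) = mex({0, 1, 2, 4, 5, 6}) = 3
G(19) = mex({0, 1, 3, 4, 5, 7}) = 2
G(20) = mex({0, 2, 3, 4, 5, 6, 7}) = 1
G(21) = mex({0, 1, 2, 3, 5, 6, 7}) = 4
G(22) = mex({0, 1, 2, 3, 4, 5, 7}) = 6
G(23) = mex({0, 1, 2, 3, 4, 5, 6}) = 7
G(24) = mex({0, 1, 2, 3, 5, 6, 7}) = 4
G(25) = mex({0, 2, 3, 4, 6, 7}) = 1
G(26) = mex({0, 1, 3, 4, 5, 6, 7}) = 2
G(27) = mex({0, 1, 2, 3, 4, 5, 6, 7}) = 8
G(28) = mex({0, 1, 2, 3, 4, 6, 7, 8}) = 5
G(29) = mex({0, 1, 2, 3, 5, 6, 7, 8, 9}) = 4
G(30) = mex({0, 1, 2, 3, 4, 5, 6, 9, 10}) = 7
G(31) = mex({0, 1, 3, 4, 5, 7, 10, 11}) = 2
Therefore G(31) = 2.

2


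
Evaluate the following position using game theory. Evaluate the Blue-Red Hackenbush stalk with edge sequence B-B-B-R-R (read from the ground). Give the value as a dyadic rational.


Edges (from ground): B-B-B-R-R
By Berlekamp's sign-expansion rule, a Blue-Red Hackenbush stalk has the value of the surreal number whose sign sequence is the edge sequence with B -> + and R -> -.
Sign sequence: +++--
Trace the sign expansion in the surreal number tree, starting from 0:
Edge 1: B (sign +) -> bounds (0, +inf), value = 1
Edge 2: B (sign +) -> bounds (1, +inf), value = 2
Edge 3: B (sign +) -> bounds (2, +inf), value = 3
Edge 4: R (sign -) -> bounds (2, 3), value = 5/2
Edge 5: R (sign -) -> bounds (2, 5/2), value = 9/4
Game value = 9/4

9/4


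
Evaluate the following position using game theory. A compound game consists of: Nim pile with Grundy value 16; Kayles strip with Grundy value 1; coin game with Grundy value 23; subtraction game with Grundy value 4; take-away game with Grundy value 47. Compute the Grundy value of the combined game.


By the Sprague-Grundy theorem, the Grundy value of a sum of games is the XOR of individual Grundy values.
Nim pile: Grundy value = 16. Running XOR: 0 XOR 16 = 16
Kayles strip: Grundy value = 1. Running XOR: 16 XOR 1 = 17
coin game: Grundy value = 23. Running XOR: 17 XOR 23 = 6
subtraction game: Grundy value = 4. Running XOR: 6 XOR 4 = 2
take-away game: Grundy value = 47. Running XOR: 2 XOR 47 = 45
The combined Grundy value is 45.

45


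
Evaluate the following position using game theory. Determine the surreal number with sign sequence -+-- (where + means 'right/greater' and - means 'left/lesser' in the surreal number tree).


Sign expansion: -+--
Rule: track bounds (lo, hi), initially (-inf, +inf). On '+', the current value becomes lo and we move to the simplest number in (value, hi): value + 1 if hi = +inf, otherwise the midpoint (value + hi)/2. On '-', the current value becomes hi and we move to value - 1 if lo = -inf, otherwise the midpoint (lo + value)/2.
Start at 0.
Step 1: sign = -, move left. Bounds: (-inf, 0). Value = -1
Step 2: sign = +, move right. Bounds: (-1, 0). Value = -1/2
Step 3: sign = -, move left. Bounds: (-1, -1/2). Value = -3/4
Step 4: sign = -, move left. Bounds: (-1, -3/4). Value = -7/8
The surreal number with sign expansion -+-- is -7/8.

-7/8


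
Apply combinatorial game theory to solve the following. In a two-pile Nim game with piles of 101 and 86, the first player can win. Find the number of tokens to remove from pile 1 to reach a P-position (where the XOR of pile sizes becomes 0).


Piles: 101 and 86
Current XOR: 101 XOR 86 = 51 (non-zero, so this is an N-position).
To make the XOR zero, we need to find a move that balances the piles.
For pile 1 (size 101): target = 101 XOR 51 = 86
We reduce pile 1 from 101 to 86.
Tokens removed: 101 - 86 = 15
Verification: 86 XOR 86 = 0

15


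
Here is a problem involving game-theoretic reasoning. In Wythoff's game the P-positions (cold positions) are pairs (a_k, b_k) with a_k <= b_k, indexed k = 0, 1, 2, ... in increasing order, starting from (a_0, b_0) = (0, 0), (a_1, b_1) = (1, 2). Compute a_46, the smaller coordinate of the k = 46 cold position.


By Wythoff's theorem, a_k = floor(k * phi) and b_k = floor(k * phi^2) = a_k + k, where phi = (1 + sqrt(5))/2 is the golden ratio.
phi = (1 + sqrt(5))/2 = 1.618034
k = 46
k * phi = 46 * 1.618034 = 74.429563
a_46 = floor(k * phi) = 74

74


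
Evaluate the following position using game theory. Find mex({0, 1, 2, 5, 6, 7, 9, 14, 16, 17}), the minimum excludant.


Set = {0, 1, 2, 5, 6, 7, 9, 14, 16, 17}
0 is in the set.
1 is in the set.
2 is in the set.
3 is NOT in the set. This is the mex.
mex = 3

3


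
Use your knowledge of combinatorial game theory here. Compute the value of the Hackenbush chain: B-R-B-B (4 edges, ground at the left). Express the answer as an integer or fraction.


Edges (from ground): B-R-B-B
By Berlekamp's sign-expansion rule, a Blue-Red Hackenbush stalk has the value of the surreal number whose sign sequence is the edge sequence with B -> + and R -> -.
Sign sequence: +-++
Trace the sign expansion in the surreal number tree, starting from 0:
Edge 1: B (sign +) -> bounds (0, +inf), value = 1
Edge 2: R (sign -) -> bounds (0, 1), value = 1/2
Edge 3: B (sign +) -> bounds (1/2, 1), value = 3/4
Edge 4: B (sign +) -> bounds (3/4, 1), value = 7/8
Game value = 7/8

7/8


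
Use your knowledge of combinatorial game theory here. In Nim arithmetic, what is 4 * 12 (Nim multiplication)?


Nim multiplication is bilinear over XOR: (u XOR v) * w = (u*w) XOR (v*w).
So we split each operand into its bit components and XOR the pairwise Nim products.
4 = 4 (as XOR of powers of 2).
12 = 4 + 8 (as XOR of powers of 2).
Using the standard Nim-product table on single bits:
  2*2 = 3,   2*4 = 8,   2*8 = 12,
  4*4 = 6,   4*8 = 11,  8*8 = 13,
and  1*x = x (identity), k*l = l*k (commutative).
Pairwise Nim products:
  4 * 4 = 6
  4 * 8 = 11
XOR them: 6 XOR 11 = 13.
Result: 4 * 12 = 13 (in Nim).

13


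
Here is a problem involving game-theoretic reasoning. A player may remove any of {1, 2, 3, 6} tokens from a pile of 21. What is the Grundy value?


The subtraction set is S = {1, 2, 3, 6}.
G(k) = mex{ G(k - s) : s in S, s <= k }. We compute iteratively: G(0) = 0.
G(1) = mex({0}) = 1
G(2) = mex({0, 1}) = 2
G(3) = mex({0, 1, 2}) = 3
G(4) = mex({1, 2, 3}) = 0
G(5) = mex({0, 2, 3}) = 1
G(6) = mex({0, 1, 3}) = 2
G(7) = mex({0, 1, 2}) = 3
G(8) = mex({1, 2, 3}) = 0
G(9) = mex({0, 2, 3}) = 1
Observe that G(4)..G(9) = 0, 1, 2, 3, 0, 1 repeats G(0)..G(5) = 0, 1, 2, 3, 0, 1.
For k >= max(S) = 6, G(k) is determined by the previous 6 values G(k-6)..G(k-1); a window of 6 consecutive values has recurred shifted by 4, so by induction G(k + 4) = G(k) for all k >= 0: the sequence is periodic from the start with period 4.
One period: G(0..3) = 0, 1, 2, 3.
21 mod 4 = 1, so G(21) = G(1) = 1.

1


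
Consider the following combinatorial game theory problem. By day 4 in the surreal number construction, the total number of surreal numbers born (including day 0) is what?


Day 0: {|} = 0 is born. Count = 1.
Day n: the number of surreal numbers born by day n is 2^(n+1) - 1.
By day 0: 2^1 - 1 = 1
By day 1: 2^2 - 1 = 3
By day 2: 2^3 - 1 = 7
By day 3: 2^4 - 1 = 15
By day 4: 2^5 - 1 = 31
By day 4: 31 surreal numbers.

31


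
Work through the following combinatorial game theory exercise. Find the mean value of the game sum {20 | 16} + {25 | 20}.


G1 = {20 | 16}, G2 = {25 | 20}
Each is a switch {a | b} with numbers a > b; its mean value is (a + b)/2, and mean value is additive over game sums: m(G1 + G2) = m(G1) + m(G2).
Mean of G1 = (20 + (16))/2 = 36/2 = 18
Mean of G2 = (25 + (20))/2 = 45/2 = 45/2
Mean of G1 + G2 = 18 + 45/2 = 81/2

81/2


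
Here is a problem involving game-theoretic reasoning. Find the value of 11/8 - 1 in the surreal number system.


x = 11/8, y = 1
Converting to common denominator: 8
x = 11/8, y = 8/8
x - y = 11/8 - 1 = 3/8

3/8


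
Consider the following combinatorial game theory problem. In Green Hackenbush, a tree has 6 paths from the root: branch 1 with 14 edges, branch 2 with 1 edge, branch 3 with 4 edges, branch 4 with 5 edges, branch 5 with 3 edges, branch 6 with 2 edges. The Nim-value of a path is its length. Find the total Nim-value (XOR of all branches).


The tree has 6 branches from the ground vertex.
In Green Hackenbush, the Nim-value of a simple path of length k is k.
Branch 1: length 14, Nim-value = 14
Branch 2: length 1, Nim-value = 1
Branch 3: length 4, Nim-value = 4
Branch 4: length 5, Nim-value = 5
Branch 5: length 3, Nim-value = 3
Branch 6: length 2, Nim-value = 2
Total Nim-value = XOR of all branch values:
0 XOR 14 = 14
14 XOR 1 = 15
15 XOR 4 = 11
11 XOR 5 = 14
14 XOR 3 = 13
13 XOR 2 = 15
Nim-value of the tree = 15

15


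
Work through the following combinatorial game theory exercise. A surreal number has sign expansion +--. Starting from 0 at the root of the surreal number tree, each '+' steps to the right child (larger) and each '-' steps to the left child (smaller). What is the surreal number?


Sign expansion: +--
Rule: track bounds (lo, hi), initially (-inf, +inf). On '+', the current value becomes lo and we move to the simplest number in (value, hi): value + 1 if hi = +inf, otherwise the midpoint (value + hi)/2. On '-', the current value becomes hi and we move to value - 1 if lo = -inf, otherwise the midpoint (lo + value)/2.
Start at 0.
Step 1: sign = +, move right. Bounds: (0, +inf). Value = 1
Step 2: sign = -, move left. Bounds: (0, 1). Value = 1/2
Step 3: sign = -, move left. Bounds: (0, 1/2). Value = 1/4
The surreal number with sign expansion +-- is 1/4.

1/4


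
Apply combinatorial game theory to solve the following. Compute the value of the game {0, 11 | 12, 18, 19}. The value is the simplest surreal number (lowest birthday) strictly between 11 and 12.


Left options: {0, 11}, max = 11
Right options: {12, 18, 19}, min = 12
All options are numbers and max(Left) < min(Right), so by the simplicity theorem the value is the simplest (earliest-born) number strictly between 11 and 12.
No integer lies strictly between 11 and 12, so the value is the dyadic rational m/2^k in the interval with the smallest k (then m odd); search k = 1, 2, ...:
Denominator 2: 23/2 lies strictly between 11 and 12 -- found.
The simplest number in the interval is 23/2.
Game value = 23/2

23/2


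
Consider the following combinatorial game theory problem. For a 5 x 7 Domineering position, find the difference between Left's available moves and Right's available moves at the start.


Board is 5 x 7 (rows x cols).
Left (vertical) placements: (rows-1) * cols = 4 * 7 = 28
Right (horizontal) placements: rows * (cols-1) = 5 * 6 = 30
Advantage = Left - Right = 28 - 30 = -2

-2


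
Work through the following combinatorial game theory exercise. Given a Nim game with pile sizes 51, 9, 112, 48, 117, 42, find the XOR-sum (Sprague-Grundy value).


We need the XOR (exclusive or) of all pile sizes.
After XOR-ing pile 1 (size 51): 0 XOR 51 = 51
After XOR-ing pile 2 (size 9): 51 XOR 9 = 58
After XOR-ing pile 3 (size 112): 58 XOR 112 = 74
After XOR-ing pile 4 (size 48): 74 XOR 48 = 122
After XOR-ing pile 5 (size 117): 122 XOR 117 = 15
After XOR-ing pile 6 (size 42): 15 XOR 42 = 37
The Nim-value of this position is 37.

37


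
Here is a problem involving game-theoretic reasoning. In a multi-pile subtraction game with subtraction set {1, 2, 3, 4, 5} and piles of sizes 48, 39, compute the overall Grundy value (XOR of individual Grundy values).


Subtraction set: {1, 2, 3, 4, 5}
For this subtraction set, G(n) = n mod 6 (period = max + 1 = 6).
Pile 1 (size 48): G(48) = 48 mod 6 = 0
Pile 2 (size 39): G(39) = 39 mod 6 = 3
Total Grundy value = XOR of all: 0 XOR 3 = 3

3


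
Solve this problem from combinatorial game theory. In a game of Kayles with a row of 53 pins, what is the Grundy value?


Kayles: a move removes 1 or 2 adjacent pins from a contiguous row.
Removing pins from a row of k leaves two independent rows (a, b) with a + b = k - 1 (one pin) or a + b = k - 2 (two pins); an end removal gives a = 0.
By Sprague-Grundy, G(k) = mex{ G(a) XOR G(b) } over all these splits. G(0) = 0.
G(1): splits (0,0):0^0=0 -> mex({0}) = 1
G(2): splits (0,1):0^1=1 (0,0):0^0=0 -> mex({0, 1}) = 2
G(3): splits (0,2):0^2=2 (1,1):1^1=0 (0,1):0^1=1 -> mex({0, 1, 2}) = 3
G(4): splits (0,3):0^3=3 (1,2):1^2=3 (0,2):0^2=2 (1,1):1^1=0 -> mex({0, 2, 3}) = 1
G(5): splits (0,4):0^1=1 (1,3):1^3=2 (2,2):2^2=0 (0,3):0^3=3 (1,2):1^2=3 -> mex({0, 1, 2, 3}) = 4
G(6) = mex({0, 1, 2, 4}) = 3
G(7) = mex({0, 1, 3, 4, 5}) = 2
G(8) = mex({0, 2, 3, 5, 6}) = 1
G(9) = mex({0, 1, 2, 3, 6, 7}) = 4
G(10) = mex({0, 1, 3, 4, 5, 7}) = 2
G(11) = mex({0, 1, 2, 3, 4, 5}) = 6
G(12) = mex({0, 1, 2, 3, 5, 6, 7}) = 4
G(13) = mex({0, 2, 3, 4, 6, 7}) = 1
G(14) = mex({0, 1, 4, 5, 6, 7}) = 2
G(15) = mex({0, 1, 2, 3, 4, 5, 6}) = 7
G(16) = mex({0, 2, 3, 5, 6, 7}) = 1
G(17) = mex({0, 1, 2, 3, 5, 6, 7}) = 4
G(18) = mex({0, 1, 2, 4, 5, 6}) = 3
G(19) = mex({0, 1, 3, 4, 5, 7}) = 2
G(20) = mex({0, 2, 3, 4, 5, 6, 7}) = 1
G(21) = mex({0, 1, 2, 3, 5, 6, 7}) = 4
G(22) = mex({0, 1, 2, 3, 4, 5, 7}) = 6
G(23) = mex({0, 1, 2, 3, 4, 5, 6}) = 7
G(24) = mex({0, 1, 2, 3, 5, 6, 7}) = 4
G(25) = mex({0, 2, 3, 4, 6, 7}) = 1
G(26) = mex({0, 1, 3, 4, 5, 6, 7}) = 2
G(27) = mex({0, 1, 2, 3, 4, 5, 6, 7}) = 8
G(28) = mex({0, 1, 2, 3, 4, 6, 7, 8}) = 5
G(29) = mex({0, 1, 2, 3, 5, 6, 7, 8, 9}) = 4
G(30) = mex({0, 1, 2, 3, 4, 5, 6, 9, 10}) = 7
G(31) = mex({0, 1, 3, 4, 5, 7, 10, 11}) = 2
G(32) = mex({0, 2, 3, 4, 5, 6, 7, 9, 11}) = 1
G(33) = mex({0, 1, 2, 3, 4, 5, 6, 7, 9, 12}) = 8
G(34) = mex({0, 1, 2, 3, 4, 5, 7, 8, 11, 12}) = 6
G(35) = mex({0, 1, 2, 3, 4, 5, 6, 8, 9, 10, 11}) = 7
G(36) = mex({0, 1, 2, 3, 5, 6, 7, 9, 10}) = 4
G(37) = mex({0, 2, 3, 4, 6, 7, 9, 10, 11, 12}) = 1
G(38) = mex({0, 1, 3, 4, 5, 6, 7, 9, 10, 11, 12}) = 2
G(39) = mex({0, 1, 2, 4, 5, 6, 7, 9, 10, 12, 14}) = 3
G(40) = mex({0, 2, 3, 4, 6, 7, 11, 12, 14}) = 1
G(41) = mex({0, 1, 2, 3, 5, 6, 7, 9, 10, 11, 12}) = 4
G(42) = mex({0, 1, 2, 3, 4, 5, 6, 9, 10}) = 7
G(43) = mex({0, 1, 3, 4, 5, 7, 9, 10, 12, 15}) = 2
G(44) = mex({0, 2, 3, 4, 5, 6, 7, 9, 10, 12, 15}) = 1
G(45) = mex({0, 1, 2, 3, 4, 5, 6, 7, 9, 10, 12, 14}) = 8
G(46) = mex({0, 1, 3, 4, 5, 7, 8, 11, 12, 14}) = 2
G(47) = mex({0, 1, 2, 3, 4, 5, 6, 8, 9, 10, 11, 12}) = 7
G(48) = mex({0, 1, 2, 3, 5, 6, 7, 9, 10}) = 4
G(49) = mex({0, 2, 3, 4, 6, 7, 9, 10, 11, 12, 15}) = 1
G(50) = mex({0, 1, 4, 5, 6, 7, 9, 11, 12, 14, 15}) = 2
G(51) = mex({0, 1, 2, 3, 4, 5, 6, 7, 9, 12, 14, 15}) = 8
G(52) = mex({0, 2, 3, 4, 5, 6, 7, 8, 11, 12, 15}) = 1
G(53) = mex({0, 1, 2, 3, 5, 6, 7, 8, 9, 10, 11, 12}) = 4
Therefore G(53) = 4.

4


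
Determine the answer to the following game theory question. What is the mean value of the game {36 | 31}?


Game = {36 | 31}, a switch {a | b} with numbers a > b.
Its thermograph has left wall a - t and right wall b + t, which meet at t = (a - b)/2, where both equal (a + b)/2. So the mast (mean value) is at (a + b)/2.
Mean = (36 + (31))/2 = 67/2 = 67/2

67/2


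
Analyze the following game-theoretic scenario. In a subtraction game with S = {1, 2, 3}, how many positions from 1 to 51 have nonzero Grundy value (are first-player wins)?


Subtraction set S = {1, 2, 3}, so G(n) = n mod 4.
G(n) = 0 when n is a multiple of 4.
Multiples of 4 in [1, 51]: 12
N-positions (nonzero Grundy) = 51 - 12 = 39

39


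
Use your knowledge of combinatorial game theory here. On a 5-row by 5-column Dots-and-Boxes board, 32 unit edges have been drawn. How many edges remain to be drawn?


Grid: 5 x 5 boxes, i.e. 6 rows and 6 columns of dots.
Horizontal edges: (rows + 1) * cols = 6 * 5 = 30
Vertical edges: rows * (cols + 1) = 5 * 6 = 30
Total edges: 30 + 30 = 60
Edges drawn: 32
Remaining: 60 - 32 = 28

28


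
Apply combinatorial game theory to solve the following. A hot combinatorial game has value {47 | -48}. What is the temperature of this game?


The game is {47 | -48}, a switch {a | b} with numbers a > b.
Cooling {a | b} by t gives {a - t | b + t}, which stops being hot when a - t = b + t, i.e. at t = (a - b)/2. So the temperature of a switch is (a - b)/2.
Temperature = (Left option - Right option) / 2
= (47 - (-48)) / 2
= 95 / 2
= 95/2

95/2


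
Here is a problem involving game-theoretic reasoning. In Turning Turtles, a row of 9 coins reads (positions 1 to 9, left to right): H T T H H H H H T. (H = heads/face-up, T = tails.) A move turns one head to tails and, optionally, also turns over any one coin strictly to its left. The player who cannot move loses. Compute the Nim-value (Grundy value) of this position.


Coins: H T T H H H H H T
Key fact: a single head at position k behaves exactly like a Nim heap of size k (turning it to T and optionally flipping a coin at j < k corresponds to moving the heap from k to j, or to 0), and heads combine as a disjunctive sum (two heads at the same place would cancel, matching j XOR j = 0). So the Nim-value is the XOR of the 1-indexed positions of the heads.
Face-up positions (1-indexed): [1, 4, 5, 6, 7, 8]
XOR 0 with 1: 0 XOR 1 = 1
XOR 1 with 4: 1 XOR 4 = 5
XOR 5 with 5: 5 XOR 5 = 0
XOR 0 with 6: 0 XOR 6 = 6
XOR 6 with 7: 6 XOR 7 = 1
XOR 1 with 8: 1 XOR 8 = 9
Nim-value = 9

9


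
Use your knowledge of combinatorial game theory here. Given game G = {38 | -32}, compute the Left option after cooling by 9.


Original game: {38 | -32} (a switch {a | b} with a > b).
Cooling by t (for t below the temperature (a - b)/2 = 35) taxes each move by t: {a | b} cooled by t is {a - t | b + t}.
Cooling amount: t = 9
Cooled Left option: 38 - 9 = 29
Cooled Right option: -32 + 9 = -23
Cooled game: {29 | -23}
Left option = 29

29


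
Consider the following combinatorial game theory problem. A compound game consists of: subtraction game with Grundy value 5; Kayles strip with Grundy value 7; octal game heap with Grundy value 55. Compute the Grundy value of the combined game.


By the Sprague-Grundy theorem, the Grundy value of a sum of games is the XOR of individual Grundy values.
subtraction game: Grundy value = 5. Running XOR: 0 XOR 5 = 5
Kayles strip: Grundy value = 7. Running XOR: 5 XOR 7 = 2
octal game heap: Grundy value = 55. Running XOR: 2 XOR 55 = 53
The combined Grundy value is 53.

53


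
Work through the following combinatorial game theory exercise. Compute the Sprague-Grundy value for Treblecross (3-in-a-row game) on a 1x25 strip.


Treblecross: place X on empty cells; 3-in-a-row wins.
Playing within two cells of an existing X lets the opponent win at once, so sensible play treats the cells i-2..i+2 around each X as dead. The player left with no safe cell loses, so this is a normal-play take-away game on strips of safe cells.
Placing X at cell i (0-indexed) of a strip of k safe cells leaves independent strips of sizes max(0, i-2) and max(0, k-i-3). Hence G(k) = mex{ G(max(0,i-2)) XOR G(max(0,k-i-3)) : 0 <= i < k }, with G(0) = 0.
G(1): splits (0,0):0^0=0 -> mex({0}) = 1
G(2): splits (0,0):0^0=0 -> mex({0}) = 1
G(3): splits (0,0):0^0=0 -> mex({0}) = 1
G(4): splits (0,1):0^1=1 (0,0):0^0=0 -> mex({0, 1}) = 2
G(5): splits (0,2):0^1=1 (0,1):0^1=1 (0,0):0^0=0 -> mex({0, 1}) = 2
G(6) = mex({1}) = 0
G(7) = mex({0, 1, 2}) = 3
G(8) = mex({0, 1, 2}) = 3
G(9) = mex({0, 2}) = 1
G(10) = mex({0, 2, 3}) = 1
G(11) = mex({0, 3}) = 1
G(12) = mex({1, 3}) = 0
G(13) = mex({0, 1, 2, 3}) = 4
G(14) = mex({0, 1, 2}) = 3
G(15) = mex({0, 1, 2}) = 3
G(16) = mex({0, 1, 2, 4}) = 3
G(17) = mex({0, 1, 3, 4}) = 2
G(18) = mex({0, 1, 3, 4}) = 2
G(19) = mex({0, 1, 3, 5}) = 2
G(20) = mex({0, 1, 2, 3, 5}) = 4
G(21) = mex({0, 1, 2, 3, 5}) = 4
G(22) = mex({1, 2, 6}) = 0
G(23) = mex({0, 1, 2, 3, 4, 6}) = 5
G(24) = mex({0, 1, 2, 3, 4}) = 5
G(25) = mex({0, 1, 3, 4, 7}) = 2
Therefore G(25) = 2.

2


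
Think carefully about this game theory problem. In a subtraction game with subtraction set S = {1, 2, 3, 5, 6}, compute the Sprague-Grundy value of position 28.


The subtraction set is S = {1, 2, 3, 5, 6}.
G(k) = mex{ G(k - s) : s in S, s <= k }. We compute iteratively: G(0) = 0.
G(1) = mex({0}) = 1
G(2) = mex({0, 1}) = 2
G(3) = mex({0, 1, 2}) = 3
G(4) = mex({1, 2, 3}) = 0
G(5) = mex({0, 2, 3}) = 1
G(6) = mex({0, 1, 3}) = 2
G(7) = mex({0, 1, 2}) = 3
G(8) = mex({1, 2, 3}) = 0
G(9) = mex({0, 2, 3}) = 1
Observe that G(4)..G(9) = 0, 1, 2, 3, 0, 1 repeats G(0)..G(5) = 0, 1, 2, 3, 0, 1.
For k >= max(S) = 6, G(k) is determined by the previous 6 values G(k-6)..G(k-1); a window of 6 consecutive values has recurred shifted by 4, so by induction G(k + 4) = G(k) for all k >= 0: the sequence is periodic from the start with period 4.
One period: G(0..3) = 0, 1, 2, 3.
28 mod 4 = 0, so G(28) = G(0) = 0.

0


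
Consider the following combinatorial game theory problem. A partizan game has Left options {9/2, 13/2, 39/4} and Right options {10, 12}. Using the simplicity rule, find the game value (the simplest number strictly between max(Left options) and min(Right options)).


Left options: {9/2, 13/2, 39/4}, max = 39/4
Right options: {10, 12}, min = 10
All options are numbers and max(Left) < min(Right), so by the simplicity theorem the value is the simplest (earliest-born) number strictly between 39/4 and 10.
No integer lies strictly between 39/4 and 10, so the value is the dyadic rational m/2^k in the interval with the smallest k (then m odd); search k = 1, 2, ...:
Denominator 2: no odd multiple of 1/2 lies strictly between 39/4 and 10.
Denominator 4: no odd multiple of 1/4 lies strictly between 39/4 and 10.
Denominator 8: 79/8 lies strictly between 39/4 and 10 -- found.
The simplest number in the interval is 79/8.
Game value = 79/8

79/8


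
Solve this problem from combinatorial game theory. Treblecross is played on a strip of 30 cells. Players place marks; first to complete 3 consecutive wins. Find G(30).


Treblecross: place X on empty cells; 3-in-a-row wins.
Playing within two cells of an existing X lets the opponent win at once, so sensible play treats the cells i-2..i+2 around each X as dead. The player left with no safe cell loses, so this is a normal-play take-away game on strips of safe cells.
Placing X at cell i (0-indexed) of a strip of k safe cells leaves independent strips of sizes max(0, i-2) and max(0, k-i-3). Hence G(k) = mex{ G(max(0,i-2)) XOR G(max(0,k-i-3)) : 0 <= i < k }, with G(0) = 0.
G(1): splits (0,0):0^0=0 -> mex({0}) = 1
G(2): splits (0,0):0^0=0 -> mex({0}) = 1
G(3): splits (0,0):0^0=0 -> mex({0}) = 1
G(4): splits (0,1):0^1=1 (0,0):0^0=0 -> mex({0, 1}) = 2
G(5): splits (0,2):0^1=1 (0,1):0^1=1 (0,0):0^0=0 -> mex({0, 1}) = 2
G(6) = mex({1}) = 0
G(7) = mex({0, 1, 2}) = 3
G(8) = mex({0, 1, 2}) = 3
G(9) = mex({0, 2}) = 1
G(10) = mex({0, 2, 3}) = 1
G(11) = mex({0, 3}) = 1
G(12) = mex({1, 3}) = 0
G(13) = mex({0, 1, 2, 3}) = 4
G(14) = mex({0, 1, 2}) = 3
G(15) = mex({0, 1, 2}) = 3
G(16) = mex({0, 1, 2, 4}) = 3
G(17) = mex({0, 1, 3, 4}) = 2
G(18) = mex({0, 1, 3, 4}) = 2
G(19) = mex({0, 1, 3, 5}) = 2
G(20) = mex({0, 1, 2, 3, 5}) = 4
G(21) = mex({0, 1, 2, 3, 5}) = 4
G(22) = mex({1, 2, 6}) = 0
G(23) = mex({0, 1, 2, 3, 4, 6}) = 5
G(24) = mex({0, 1, 2, 3, 4}) = 5
G(25) = mex({0, 1, 3, 4, 7}) = 2
G(26) = mex({0, 1, 3, 4, 5, 7}) = 2
G(27) = mex({0, 1, 3, 5}) = 2
G(28) = mex({0, 1, 2, 5}) = 3
G(29) = mex({0, 1, 2, 4, 5, 6}) = 3
G(30) = mex({1, 2, 4, 6}) = 0
Therefore G(30) = 0.

0


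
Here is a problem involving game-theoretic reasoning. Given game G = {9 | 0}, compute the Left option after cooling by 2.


Original game: {9 | 0} (a switch {a | b} with a > b).
Cooling by t (for t below the temperature (a - b)/2 = 9/2) taxes each move by t: {a | b} cooled by t is {a - t | b + t}.
Cooling amount: t = 2
Cooled Left option: 9 - 2 = 7
Cooled Right option: 0 + 2 = 2
Cooled game: {7 | 2}
Left option = 7

7
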